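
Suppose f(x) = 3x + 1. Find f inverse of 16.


Solve 3x + 1 = 16
x = (16 - 1) / 3 = 5

5


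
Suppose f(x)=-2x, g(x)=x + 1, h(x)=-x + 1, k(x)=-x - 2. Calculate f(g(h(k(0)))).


k(0) = -2
h(-2) = 3
g(3) = 4
f(4) = -8

-8


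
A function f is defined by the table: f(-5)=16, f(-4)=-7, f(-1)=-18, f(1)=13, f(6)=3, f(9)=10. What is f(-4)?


Reading from the table at x = -4

-7


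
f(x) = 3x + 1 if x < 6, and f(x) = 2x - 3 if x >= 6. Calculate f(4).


4 satisfies x < 6
f(4) = 13

13


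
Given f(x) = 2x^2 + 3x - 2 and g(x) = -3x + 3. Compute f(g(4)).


g(4) = -9
f(-9) = 2*(-9)^2 + 3*(-9) - 2 = 133

133


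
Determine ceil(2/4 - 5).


2/4 = 0.5
0.5 - 5 = -4.5
ceil(-4.5) = -4

-4


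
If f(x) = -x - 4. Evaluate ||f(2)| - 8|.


f(2) = -6
|-6| = 6
|6 - 8| = 2

2


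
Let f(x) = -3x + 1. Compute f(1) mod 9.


f(1) = -2
-2 mod 9 = 7

7


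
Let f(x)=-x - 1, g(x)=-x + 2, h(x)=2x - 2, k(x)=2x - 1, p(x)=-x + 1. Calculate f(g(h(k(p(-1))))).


1


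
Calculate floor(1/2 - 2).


-2


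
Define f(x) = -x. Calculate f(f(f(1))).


f(1) = -1
f(-1) = 1
f(1) = -1

-1


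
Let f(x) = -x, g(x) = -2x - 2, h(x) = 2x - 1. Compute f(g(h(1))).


h(1) = 1
g(1) = -4
f(-4) = 4

4


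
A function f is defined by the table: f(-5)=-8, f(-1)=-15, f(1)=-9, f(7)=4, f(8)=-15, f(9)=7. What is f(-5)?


Reading from the table at x = -5

-8


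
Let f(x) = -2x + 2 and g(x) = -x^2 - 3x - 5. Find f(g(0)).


g(0) = -5
f(-5) = 12

12


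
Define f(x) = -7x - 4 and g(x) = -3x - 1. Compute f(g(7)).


g(7) = -22
f(-22) = 150

150


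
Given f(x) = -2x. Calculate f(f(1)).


f(1) = -2
f(-2) = 4

4


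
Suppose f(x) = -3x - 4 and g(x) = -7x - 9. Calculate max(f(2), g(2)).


f(2) = -10
g(2) = -23
max = -10

-10


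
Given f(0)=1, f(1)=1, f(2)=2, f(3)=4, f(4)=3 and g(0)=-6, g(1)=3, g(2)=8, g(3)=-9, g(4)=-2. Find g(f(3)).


-2


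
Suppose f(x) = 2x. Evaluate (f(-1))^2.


4


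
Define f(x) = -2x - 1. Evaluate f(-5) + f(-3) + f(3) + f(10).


-14


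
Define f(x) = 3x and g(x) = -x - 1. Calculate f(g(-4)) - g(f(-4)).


f(g(-4)) = 9
g(f(-4)) = 11
Difference = -2

-2


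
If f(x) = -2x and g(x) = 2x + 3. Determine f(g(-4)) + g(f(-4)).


f(g(-4)) = 10
g(f(-4)) = 19
Sum = 29

29


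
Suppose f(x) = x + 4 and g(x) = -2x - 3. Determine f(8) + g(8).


f(8) = 12
g(8) = -19
Sum = -7

-7


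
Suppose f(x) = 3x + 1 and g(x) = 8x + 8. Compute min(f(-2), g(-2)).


f(-2) = -5
g(-2) = -8
min = -8

-8


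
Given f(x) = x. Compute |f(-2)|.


f(-2) = -2
|-2| = 2

2


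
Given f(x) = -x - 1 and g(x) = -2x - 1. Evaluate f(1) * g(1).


6


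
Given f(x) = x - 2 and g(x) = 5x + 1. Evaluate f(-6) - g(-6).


21


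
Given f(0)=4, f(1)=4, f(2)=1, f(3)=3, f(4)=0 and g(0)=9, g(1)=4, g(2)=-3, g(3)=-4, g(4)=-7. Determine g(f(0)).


f(0) = 4
g(4) = -7

-7


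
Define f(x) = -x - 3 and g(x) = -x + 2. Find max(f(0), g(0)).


f(0) = -3
g(0) = 2
max = 2

2


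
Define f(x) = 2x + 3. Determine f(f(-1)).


5


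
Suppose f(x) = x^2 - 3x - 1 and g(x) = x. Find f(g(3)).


-1


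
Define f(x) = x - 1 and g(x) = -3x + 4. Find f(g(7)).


g(7) = -17
f(-17) = -18

-18


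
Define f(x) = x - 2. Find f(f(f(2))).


f(2) = 0
f(0) = -2
f(-2) = -4

-4


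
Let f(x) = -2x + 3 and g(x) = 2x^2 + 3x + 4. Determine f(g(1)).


g(1) = 9
f(9) = -15

-15


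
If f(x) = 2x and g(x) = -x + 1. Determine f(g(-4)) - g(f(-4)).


f(g(-4)) = 10
g(f(-4)) = 9
Difference = 1

1


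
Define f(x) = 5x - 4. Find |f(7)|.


f(7) = 31
|31| = 31

31


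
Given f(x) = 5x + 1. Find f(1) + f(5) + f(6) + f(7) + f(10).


f(1) = 6
f(5) = 26
f(6) = 31
f(7) = 36
f(10) = 51
Sum = 150

150


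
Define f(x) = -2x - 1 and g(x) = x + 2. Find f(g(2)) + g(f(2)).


f(g(2)) = -9
g(f(2)) = -3
Sum = -12

-12


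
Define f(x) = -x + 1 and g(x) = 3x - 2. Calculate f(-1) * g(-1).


f(-1) = 2
g(-1) = -5
Product = -10

-10


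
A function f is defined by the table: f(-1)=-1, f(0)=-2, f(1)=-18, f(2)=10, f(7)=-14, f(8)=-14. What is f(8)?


Reading from the table at x = 8

-14


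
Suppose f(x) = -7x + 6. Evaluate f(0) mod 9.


f(0) = 6
6 mod 9 = 6

6


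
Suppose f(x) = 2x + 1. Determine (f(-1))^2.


f(-1) = -1
(-1)^2 = 1

1


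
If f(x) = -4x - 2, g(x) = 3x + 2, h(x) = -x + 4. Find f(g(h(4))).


h(4) = 0
g(0) = 2
f(2) = -10

-10


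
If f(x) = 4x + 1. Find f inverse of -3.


Solve 4x + 1 = -3
x = (-3 - 1) / 4 = -1

-1


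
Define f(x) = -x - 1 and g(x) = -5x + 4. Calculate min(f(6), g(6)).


f(6) = -7
g(6) = -26
min = -26

-26


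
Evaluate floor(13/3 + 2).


13/3 = 4.3333
4.3333 + 2 = 6.3333
floor(6.3333) = 6

6


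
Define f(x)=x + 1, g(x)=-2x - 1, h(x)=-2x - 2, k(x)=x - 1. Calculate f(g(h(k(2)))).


k(2) = 1
h(1) = -4
g(-4) = 7
f(7) = 8

8


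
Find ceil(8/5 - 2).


8/5 = 1.6
1.6 - 2 = -0.4
ceil(-0.4) = 0

0


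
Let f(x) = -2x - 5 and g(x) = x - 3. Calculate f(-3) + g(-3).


f(-3) = 1
g(-3) = -6
Sum = -5

-5


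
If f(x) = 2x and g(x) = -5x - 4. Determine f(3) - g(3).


f(3) = 6
g(3) = -19
Difference = 25

25


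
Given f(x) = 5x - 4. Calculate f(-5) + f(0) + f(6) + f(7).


f(-5) = -29
f(0) = -4
f(6) = 26
f(7) = 31
Sum = 24

24


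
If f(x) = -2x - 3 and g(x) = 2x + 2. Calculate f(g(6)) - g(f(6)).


f(g(6)) = -31
g(f(6)) = -28
Difference = -3

-3


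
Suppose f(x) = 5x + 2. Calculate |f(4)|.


22


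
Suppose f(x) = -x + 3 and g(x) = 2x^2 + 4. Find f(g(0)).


g(0) = 4
f(4) = -1

-1


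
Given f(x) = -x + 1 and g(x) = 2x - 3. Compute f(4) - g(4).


-8


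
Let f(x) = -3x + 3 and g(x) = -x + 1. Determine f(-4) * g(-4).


f(-4) = 15
g(-4) = 5
Product = 75

75


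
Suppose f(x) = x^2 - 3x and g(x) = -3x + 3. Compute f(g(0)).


0


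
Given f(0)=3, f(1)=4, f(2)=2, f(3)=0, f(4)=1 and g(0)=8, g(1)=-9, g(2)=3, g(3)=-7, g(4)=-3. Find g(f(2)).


f(2) = 2
g(2) = 3

3


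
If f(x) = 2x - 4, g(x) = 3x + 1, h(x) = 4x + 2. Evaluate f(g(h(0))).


h(0) = 2
g(2) = 7
f(7) = 10

10


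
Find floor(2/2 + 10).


2/2 = 1
1 + 10 = 11
floor(11) = 11

11


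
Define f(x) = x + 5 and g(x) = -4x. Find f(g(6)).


g(6) = -24
f(-24) = -19

-19


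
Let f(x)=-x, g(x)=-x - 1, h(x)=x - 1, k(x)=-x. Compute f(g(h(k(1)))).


k(1) = -1
h(-1) = -2
g(-2) = 1
f(1) = -1

-1


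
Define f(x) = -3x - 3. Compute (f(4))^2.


225


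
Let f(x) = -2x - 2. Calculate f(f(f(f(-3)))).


f(-3) = 4
f(4) = -10
f(-10) = 18
f(18) = -38

-38


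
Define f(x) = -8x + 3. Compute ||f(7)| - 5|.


f(7) = -53
|-53| = 53
|53 - 5| = 48

48


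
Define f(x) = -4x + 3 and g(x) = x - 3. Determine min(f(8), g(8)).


f(8) = -29
g(8) = 5
min = -29

-29


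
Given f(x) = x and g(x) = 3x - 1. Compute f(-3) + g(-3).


f(-3) = -3
g(-3) = -10
Sum = -13

-13


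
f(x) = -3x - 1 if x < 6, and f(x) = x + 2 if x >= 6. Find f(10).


10 satisfies x >= 6
f(10) = 12

12


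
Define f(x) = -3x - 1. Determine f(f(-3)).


f(-3) = 8
f(8) = -25

-25


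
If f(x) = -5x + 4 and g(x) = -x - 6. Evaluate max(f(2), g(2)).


f(2) = -6
g(2) = -8
max = -6

-6


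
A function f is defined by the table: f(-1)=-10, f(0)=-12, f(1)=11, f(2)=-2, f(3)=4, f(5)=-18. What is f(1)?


Reading from the table at x = 1

11


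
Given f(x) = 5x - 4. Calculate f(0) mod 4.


f(0) = -4
-4 mod 4 = 0

0


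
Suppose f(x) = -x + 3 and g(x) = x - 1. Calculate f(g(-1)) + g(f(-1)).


f(g(-1)) = 5
g(f(-1)) = 3
Sum = 8

8


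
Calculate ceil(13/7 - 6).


13/7 = 1.8571
1.8571 - 6 = -4.1429
ceil(-4.1429) = -4

-4


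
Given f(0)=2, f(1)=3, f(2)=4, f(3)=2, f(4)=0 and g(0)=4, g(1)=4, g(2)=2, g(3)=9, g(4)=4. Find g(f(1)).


f(1) = 3
g(3) = 9

9


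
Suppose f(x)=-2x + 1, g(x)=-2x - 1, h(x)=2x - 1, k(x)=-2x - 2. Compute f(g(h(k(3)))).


k(3) = -8
h(-8) = -17
g(-17) = 33
f(33) = -65

-65


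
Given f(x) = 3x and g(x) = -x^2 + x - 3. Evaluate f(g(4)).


g(4) = -15
f(-15) = -45

-45


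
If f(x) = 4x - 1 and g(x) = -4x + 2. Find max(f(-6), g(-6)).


f(-6) = -25
g(-6) = 26
max = 26

26


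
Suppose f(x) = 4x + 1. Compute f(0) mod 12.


f(0) = 1
1 mod 12 = 1

1


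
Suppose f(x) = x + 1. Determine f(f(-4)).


f(-4) = -3
f(-3) = -2

-2


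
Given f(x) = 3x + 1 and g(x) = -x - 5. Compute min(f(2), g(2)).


-7


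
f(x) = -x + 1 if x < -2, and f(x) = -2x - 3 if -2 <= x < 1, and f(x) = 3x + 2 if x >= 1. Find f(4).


4 satisfies x >= 1
f(4) = 14

14


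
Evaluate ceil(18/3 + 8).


18/3 = 6
6 + 8 = 14
ceil(14) = 14

14


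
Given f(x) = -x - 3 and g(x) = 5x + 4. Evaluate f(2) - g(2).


f(2) = -5
g(2) = 14
Difference = -19

-19


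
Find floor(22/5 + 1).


22/5 = 4.4
4.4 + 1 = 5.4
floor(5.4) = 5

5


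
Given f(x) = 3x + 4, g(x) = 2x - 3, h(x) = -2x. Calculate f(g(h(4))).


h(4) = -8
g(-8) = -19
f(-19) = -53

-53


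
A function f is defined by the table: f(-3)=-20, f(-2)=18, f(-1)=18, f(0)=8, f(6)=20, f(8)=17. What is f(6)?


20


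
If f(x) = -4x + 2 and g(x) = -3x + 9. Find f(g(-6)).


g(-6) = 27
f(27) = -106

-106


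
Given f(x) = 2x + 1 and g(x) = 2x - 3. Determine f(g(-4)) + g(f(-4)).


f(g(-4)) = -21
g(f(-4)) = -17
Sum = -38

-38


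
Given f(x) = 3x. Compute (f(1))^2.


f(1) = 3
(3)^2 = 9

9


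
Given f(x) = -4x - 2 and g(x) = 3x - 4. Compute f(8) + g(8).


f(8) = -34
g(8) = 20
Sum = -14

-14


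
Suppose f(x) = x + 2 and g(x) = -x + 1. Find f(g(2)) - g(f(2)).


f(g(2)) = 1
g(f(2)) = -3
Difference = 4

4


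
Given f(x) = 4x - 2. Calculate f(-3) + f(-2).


f(-3) = -14
f(-2) = -10
Sum = -24

-24


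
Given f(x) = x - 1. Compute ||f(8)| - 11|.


f(8) = 7
|7| = 7
|7 - 11| = 4

4


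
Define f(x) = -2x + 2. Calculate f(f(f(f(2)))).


f(2) = -2
f(-2) = 6
f(6) = -10
f(-10) = 22

22


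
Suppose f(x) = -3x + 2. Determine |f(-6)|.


f(-6) = 20
|20| = 20

20


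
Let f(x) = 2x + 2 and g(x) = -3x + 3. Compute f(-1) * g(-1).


f(-1) = 0
g(-1) = 6
Product = 0

0


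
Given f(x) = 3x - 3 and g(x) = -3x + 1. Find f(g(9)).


g(9) = -26
f(-26) = -81

-81


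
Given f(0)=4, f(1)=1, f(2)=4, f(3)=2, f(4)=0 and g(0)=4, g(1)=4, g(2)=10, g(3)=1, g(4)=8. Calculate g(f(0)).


f(0) = 4
g(4) = 8

8


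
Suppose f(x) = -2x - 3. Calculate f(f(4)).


19


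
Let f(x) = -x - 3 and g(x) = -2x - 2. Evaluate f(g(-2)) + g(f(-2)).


f(g(-2)) = -5
g(f(-2)) = 0
Sum = -5

-5


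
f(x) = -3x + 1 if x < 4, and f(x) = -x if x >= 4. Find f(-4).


-4 satisfies x < 4
f(-4) = 13

13


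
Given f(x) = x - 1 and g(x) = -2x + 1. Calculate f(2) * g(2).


f(2) = 1
g(2) = -3
Product = -3

-3


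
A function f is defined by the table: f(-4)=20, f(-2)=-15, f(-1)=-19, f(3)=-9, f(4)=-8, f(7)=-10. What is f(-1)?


Reading from the table at x = -1

-19


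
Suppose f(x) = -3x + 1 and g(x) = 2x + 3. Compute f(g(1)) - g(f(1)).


f(g(1)) = -14
g(f(1)) = -1
Difference = -13

-13


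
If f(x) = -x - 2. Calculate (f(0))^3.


-8


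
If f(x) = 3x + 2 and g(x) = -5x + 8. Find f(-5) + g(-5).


f(-5) = -13
g(-5) = 33
Sum = 20

20


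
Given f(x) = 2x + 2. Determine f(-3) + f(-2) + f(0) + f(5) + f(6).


22


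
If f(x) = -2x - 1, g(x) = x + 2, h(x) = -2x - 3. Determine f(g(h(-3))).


h(-3) = 3
g(3) = 5
f(5) = -11

-11


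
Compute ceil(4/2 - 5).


-3


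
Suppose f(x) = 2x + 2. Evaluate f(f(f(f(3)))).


f(3) = 8
f(8) = 18
f(18) = 38
f(38) = 78

78


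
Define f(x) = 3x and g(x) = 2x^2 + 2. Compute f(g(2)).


g(2) = 10
f(10) = 30

30


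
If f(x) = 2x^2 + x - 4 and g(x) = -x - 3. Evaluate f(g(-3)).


g(-3) = 0
f(0) = 2*(0)^2 + 1*(0) - 4 = -4

-4


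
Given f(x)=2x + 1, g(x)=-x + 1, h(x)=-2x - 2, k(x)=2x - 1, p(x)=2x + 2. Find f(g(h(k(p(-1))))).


p(-1) = 0
k(0) = -1
h(-1) = 0
g(0) = 1
f(1) = 3

3


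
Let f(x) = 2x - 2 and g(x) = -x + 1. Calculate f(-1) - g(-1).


f(-1) = -4
g(-1) = 2
Difference = -6

-6


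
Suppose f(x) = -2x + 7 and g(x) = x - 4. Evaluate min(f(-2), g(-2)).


f(-2) = 11
g(-2) = -6
min = -6

-6


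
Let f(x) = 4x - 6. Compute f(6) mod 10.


f(6) = 18
18 mod 10 = 8

8


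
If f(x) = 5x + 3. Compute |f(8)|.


f(8) = 43
|43| = 43

43


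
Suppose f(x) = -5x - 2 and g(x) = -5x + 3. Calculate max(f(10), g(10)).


f(10) = -52
g(10) = -47
max = -47

-47


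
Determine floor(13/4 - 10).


13/4 = 3.25
3.25 - 10 = -6.75
floor(-6.75) = -7

-7


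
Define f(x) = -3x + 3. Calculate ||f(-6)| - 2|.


f(-6) = 21
|21| = 21
|21 - 2| = 19

19


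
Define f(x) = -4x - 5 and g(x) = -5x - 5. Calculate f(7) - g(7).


f(7) = -33
g(7) = -40
Difference = 7

7


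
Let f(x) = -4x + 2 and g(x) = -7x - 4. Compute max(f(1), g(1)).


f(1) = -2
g(1) = -11
max = -2

-2


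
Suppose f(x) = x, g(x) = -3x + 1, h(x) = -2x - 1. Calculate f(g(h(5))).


h(5) = -11
g(-11) = 34
f(34) = 34

34


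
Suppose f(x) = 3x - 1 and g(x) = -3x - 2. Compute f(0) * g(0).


f(0) = -1
g(0) = -2
Product = 2

2


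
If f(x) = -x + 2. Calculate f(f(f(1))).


f(1) = 1
f(1) = 1
f(1) = 1

1


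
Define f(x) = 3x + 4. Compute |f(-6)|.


f(-6) = -14
|-14| = 14

14


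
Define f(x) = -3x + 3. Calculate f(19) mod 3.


f(19) = -54
-54 mod 3 = 0

0


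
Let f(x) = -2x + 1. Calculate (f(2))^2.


f(2) = -3
(-3)^2 = 9

9


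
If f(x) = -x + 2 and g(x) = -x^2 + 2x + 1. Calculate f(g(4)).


g(4) = -7
f(-7) = 9

9


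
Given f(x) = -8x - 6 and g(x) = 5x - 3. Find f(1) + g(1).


f(1) = -14
g(1) = 2
Sum = -12

-12


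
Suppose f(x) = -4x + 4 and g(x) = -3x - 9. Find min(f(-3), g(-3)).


f(-3) = 16
g(-3) = 0
min = 0

0


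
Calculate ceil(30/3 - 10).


0


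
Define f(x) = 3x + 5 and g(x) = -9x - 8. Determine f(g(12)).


g(12) = -116
f(-116) = -343

-343


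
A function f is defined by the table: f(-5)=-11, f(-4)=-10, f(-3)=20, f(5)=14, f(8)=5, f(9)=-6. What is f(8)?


Reading from the table at x = 8

5


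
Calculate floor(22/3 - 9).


-2


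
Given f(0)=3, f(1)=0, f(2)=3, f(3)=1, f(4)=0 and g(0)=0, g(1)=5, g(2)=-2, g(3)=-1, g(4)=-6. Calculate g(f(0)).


f(0) = 3
g(3) = -1

-1


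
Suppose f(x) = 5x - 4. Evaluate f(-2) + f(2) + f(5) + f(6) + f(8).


f(-2) = -14
f(2) = 6
f(5) = 21
f(6) = 26
f(8) = 36
Sum = 75

75


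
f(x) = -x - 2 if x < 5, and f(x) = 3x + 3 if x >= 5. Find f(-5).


3


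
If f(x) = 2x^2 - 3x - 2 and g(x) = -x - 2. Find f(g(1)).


g(1) = -3
f(-3) = 2*(-3)^2 - 3*(-3) - 2 = 25

25


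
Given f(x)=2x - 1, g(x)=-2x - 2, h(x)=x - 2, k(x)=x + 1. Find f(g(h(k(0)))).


k(0) = 1
h(1) = -1
g(-1) = 0
f(0) = -1

-1


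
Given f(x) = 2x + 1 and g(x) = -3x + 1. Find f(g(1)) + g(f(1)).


-11


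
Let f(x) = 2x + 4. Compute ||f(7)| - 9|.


f(7) = 18
|18| = 18
|18 - 9| = 9

9


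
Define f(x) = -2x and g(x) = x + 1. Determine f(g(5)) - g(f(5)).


f(g(5)) = -12
g(f(5)) = -9
Difference = -3

-3


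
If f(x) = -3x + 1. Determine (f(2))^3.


f(2) = -5
(-5)^3 = -125

-125


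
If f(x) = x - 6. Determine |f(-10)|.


f(-10) = -16
|-16| = 16

16


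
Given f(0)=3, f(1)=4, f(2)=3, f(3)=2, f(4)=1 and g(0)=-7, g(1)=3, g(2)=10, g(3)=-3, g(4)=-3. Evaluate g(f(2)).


f(2) = 3
g(3) = -3

-3


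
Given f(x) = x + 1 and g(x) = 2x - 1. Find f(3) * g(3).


f(3) = 4
g(3) = 5
Product = 20

20


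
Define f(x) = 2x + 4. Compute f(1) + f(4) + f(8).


f(1) = 6
f(4) = 12
f(8) = 20
Sum = 38

38


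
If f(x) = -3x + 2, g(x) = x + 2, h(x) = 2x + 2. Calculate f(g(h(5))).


h(5) = 12
g(12) = 14
f(14) = -40

-40


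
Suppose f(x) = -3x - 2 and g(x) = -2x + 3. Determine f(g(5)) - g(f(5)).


f(g(5)) = 19
g(f(5)) = 37
Difference = -18

-18


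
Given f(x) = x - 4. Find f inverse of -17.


-13


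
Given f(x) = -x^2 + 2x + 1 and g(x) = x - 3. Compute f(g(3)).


g(3) = 0
f(0) = (-1)*(0)^2 + 2*(0) + 1 = 1

1


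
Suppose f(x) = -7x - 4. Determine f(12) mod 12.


8


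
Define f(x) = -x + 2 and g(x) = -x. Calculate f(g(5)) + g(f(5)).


10


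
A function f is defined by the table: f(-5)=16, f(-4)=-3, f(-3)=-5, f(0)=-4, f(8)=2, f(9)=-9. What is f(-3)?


Reading from the table at x = -3

-5


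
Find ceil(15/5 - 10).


15/5 = 3
3 - 10 = -7
ceil(-7) = -7

-7


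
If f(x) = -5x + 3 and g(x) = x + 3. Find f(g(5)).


g(5) = 8
f(8) = -37

-37


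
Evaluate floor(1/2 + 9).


1/2 = 0.5
0.5 + 9 = 9.5
floor(9.5) = 9

9


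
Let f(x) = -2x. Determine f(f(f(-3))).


f(-3) = 6
f(6) = -12
f(-12) = 24

24


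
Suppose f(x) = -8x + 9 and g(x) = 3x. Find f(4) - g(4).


-35


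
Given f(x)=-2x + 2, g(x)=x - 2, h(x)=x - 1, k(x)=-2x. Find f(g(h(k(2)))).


k(2) = -4
h(-4) = -5
g(-5) = -7
f(-7) = 16

16


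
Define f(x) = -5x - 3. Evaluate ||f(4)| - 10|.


13


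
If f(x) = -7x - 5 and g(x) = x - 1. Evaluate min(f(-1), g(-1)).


f(-1) = 2
g(-1) = -2
min = -2

-2


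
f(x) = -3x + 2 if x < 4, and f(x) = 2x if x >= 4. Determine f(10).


20


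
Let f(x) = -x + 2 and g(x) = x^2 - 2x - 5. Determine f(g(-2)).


-1


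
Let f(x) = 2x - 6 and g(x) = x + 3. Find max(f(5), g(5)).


f(5) = 4
g(5) = 8
max = 8

8


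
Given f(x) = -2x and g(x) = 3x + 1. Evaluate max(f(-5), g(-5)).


f(-5) = 10
g(-5) = -14
max = 10

10


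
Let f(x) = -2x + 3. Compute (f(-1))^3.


f(-1) = 5
(5)^3 = 125

125


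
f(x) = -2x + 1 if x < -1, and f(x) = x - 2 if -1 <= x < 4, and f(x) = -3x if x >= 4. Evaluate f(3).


3 satisfies -1 <= x < 4
f(3) = 1

1


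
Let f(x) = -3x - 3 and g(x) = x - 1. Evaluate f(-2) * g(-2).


f(-2) = 3
g(-2) = -3
Product = -9

-9


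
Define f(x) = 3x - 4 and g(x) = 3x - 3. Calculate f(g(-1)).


g(-1) = -6
f(-6) = -22

-22


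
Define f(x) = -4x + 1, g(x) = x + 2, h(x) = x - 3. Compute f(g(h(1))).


h(1) = -2
g(-2) = 0
f(0) = 1

1


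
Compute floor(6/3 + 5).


6/3 = 2
2 + 5 = 7
floor(7) = 7

7


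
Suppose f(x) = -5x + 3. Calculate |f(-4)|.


f(-4) = 23
|23| = 23

23


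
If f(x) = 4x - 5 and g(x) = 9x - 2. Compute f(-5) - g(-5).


f(-5) = -25
g(-5) = -47
Difference = 22

22


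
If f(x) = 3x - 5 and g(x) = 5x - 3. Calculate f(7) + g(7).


f(7) = 16
g(7) = 32
Sum = 48

48


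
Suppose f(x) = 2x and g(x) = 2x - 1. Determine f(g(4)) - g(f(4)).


-1


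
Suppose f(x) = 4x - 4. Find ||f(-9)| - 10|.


f(-9) = -40
|-40| = 40
|40 - 10| = 30

30


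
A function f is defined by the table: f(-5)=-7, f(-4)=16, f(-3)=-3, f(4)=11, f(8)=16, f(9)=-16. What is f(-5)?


Reading from the table at x = -5

-7


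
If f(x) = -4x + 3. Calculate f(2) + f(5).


f(2) = -5
f(5) = -17
Sum = -22

-22


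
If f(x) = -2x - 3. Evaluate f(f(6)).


f(6) = -15
f(-15) = 27

27


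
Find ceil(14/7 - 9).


14/7 = 2
2 - 9 = -7
ceil(-7) = -7

-7


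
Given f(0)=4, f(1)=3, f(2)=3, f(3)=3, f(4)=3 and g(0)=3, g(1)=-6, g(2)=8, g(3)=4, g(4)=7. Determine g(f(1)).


f(1) = 3
g(3) = 4

4


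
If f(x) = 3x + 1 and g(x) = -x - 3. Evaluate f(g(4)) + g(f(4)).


-36


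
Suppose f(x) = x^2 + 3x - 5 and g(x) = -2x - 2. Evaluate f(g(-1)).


g(-1) = 0
f(0) = 1*(0)^2 + 3*(0) - 5 = -5

-5


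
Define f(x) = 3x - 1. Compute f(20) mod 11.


4


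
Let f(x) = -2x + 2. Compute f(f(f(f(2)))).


f(2) = -2
f(-2) = 6
f(6) = -10
f(-10) = 22

22


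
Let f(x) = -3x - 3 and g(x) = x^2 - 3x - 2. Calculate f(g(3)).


3


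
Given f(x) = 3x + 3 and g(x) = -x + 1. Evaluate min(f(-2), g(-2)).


f(-2) = -3
g(-2) = 3
min = -3

-3


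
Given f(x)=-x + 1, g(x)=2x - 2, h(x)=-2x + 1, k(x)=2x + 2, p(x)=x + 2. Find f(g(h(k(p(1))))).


p(1) = 3
k(3) = 8
h(8) = -15
g(-15) = -32
f(-32) = 33

33


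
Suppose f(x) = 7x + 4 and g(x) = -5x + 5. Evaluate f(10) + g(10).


f(10) = 74
g(10) = -45
Sum = 29

29


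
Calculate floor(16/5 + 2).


16/5 = 3.2
3.2 + 2 = 5.2
floor(5.2) = 5

5


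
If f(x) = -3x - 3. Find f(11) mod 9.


f(11) = -36
-36 mod 9 = 0

0


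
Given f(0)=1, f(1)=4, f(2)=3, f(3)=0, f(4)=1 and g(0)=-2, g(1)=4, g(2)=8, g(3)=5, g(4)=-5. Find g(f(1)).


f(1) = 4
g(4) = -5

-5


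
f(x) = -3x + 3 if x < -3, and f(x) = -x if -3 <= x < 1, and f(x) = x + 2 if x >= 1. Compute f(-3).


-3 satisfies -3 <= x < 1
f(-3) = 3

3


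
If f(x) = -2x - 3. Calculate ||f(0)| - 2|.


f(0) = -3
|-3| = 3
|3 - 2| = 1

1


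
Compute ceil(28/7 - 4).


28/7 = 4
4 - 4 = 0
ceil(0) = 0

0


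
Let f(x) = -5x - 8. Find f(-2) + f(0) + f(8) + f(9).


f(-2) = 2
f(0) = -8
f(8) = -48
f(9) = -53
Sum = -107

-107


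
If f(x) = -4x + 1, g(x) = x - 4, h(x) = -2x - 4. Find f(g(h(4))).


h(4) = -12
g(-12) = -16
f(-16) = 65

65


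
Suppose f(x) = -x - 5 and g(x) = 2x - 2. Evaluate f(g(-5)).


g(-5) = -12
f(-12) = 7

7


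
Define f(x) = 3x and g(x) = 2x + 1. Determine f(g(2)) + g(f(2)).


f(g(2)) = 15
g(f(2)) = 13
Sum = 28

28


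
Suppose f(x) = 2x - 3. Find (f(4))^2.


f(4) = 5
(5)^2 = 25

25


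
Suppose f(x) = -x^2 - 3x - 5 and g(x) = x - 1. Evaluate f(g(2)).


g(2) = 1
f(1) = (-1)*(1)^2 - 3*(1) - 5 = -9

-9


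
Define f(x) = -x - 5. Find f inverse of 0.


Solve -x - 5 = 0
x = (0 + 5) / (-1) = -5

-5


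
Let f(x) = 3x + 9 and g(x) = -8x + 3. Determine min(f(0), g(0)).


f(0) = 9
g(0) = 3
min = 3

3


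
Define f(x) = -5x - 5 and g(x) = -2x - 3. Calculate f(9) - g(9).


f(9) = -50
g(9) = -21
Difference = -29

-29


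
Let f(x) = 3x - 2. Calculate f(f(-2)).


-26


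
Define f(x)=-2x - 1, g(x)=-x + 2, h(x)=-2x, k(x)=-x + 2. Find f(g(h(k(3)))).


k(3) = -1
h(-1) = 2
g(2) = 0
f(0) = -1

-1


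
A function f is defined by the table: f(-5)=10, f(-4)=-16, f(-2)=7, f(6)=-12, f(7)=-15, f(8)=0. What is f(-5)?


Reading from the table at x = -5

10


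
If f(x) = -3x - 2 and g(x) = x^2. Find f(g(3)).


g(3) = 9
f(9) = -29

-29


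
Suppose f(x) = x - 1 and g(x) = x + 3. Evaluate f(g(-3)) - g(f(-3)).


f(g(-3)) = -1
g(f(-3)) = -1
Difference = 0

0


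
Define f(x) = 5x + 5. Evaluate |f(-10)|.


f(-10) = -45
|-45| = 45

45


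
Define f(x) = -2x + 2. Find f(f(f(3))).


f(3) = -4
f(-4) = 10
f(10) = -18

-18


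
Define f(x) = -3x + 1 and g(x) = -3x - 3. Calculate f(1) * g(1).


f(1) = -2
g(1) = -6
Product = 12

12


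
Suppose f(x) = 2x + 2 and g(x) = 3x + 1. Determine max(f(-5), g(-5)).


f(-5) = -8
g(-5) = -14
max = -8

-8


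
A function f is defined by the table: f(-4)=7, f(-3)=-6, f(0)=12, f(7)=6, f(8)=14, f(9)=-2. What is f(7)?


Reading from the table at x = 7

6


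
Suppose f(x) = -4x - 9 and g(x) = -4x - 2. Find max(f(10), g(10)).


-42


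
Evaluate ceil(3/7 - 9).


-8


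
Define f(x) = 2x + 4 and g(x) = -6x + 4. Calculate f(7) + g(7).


f(7) = 18
g(7) = -38
Sum = -20

-20


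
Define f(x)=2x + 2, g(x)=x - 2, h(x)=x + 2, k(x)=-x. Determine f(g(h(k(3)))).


-4


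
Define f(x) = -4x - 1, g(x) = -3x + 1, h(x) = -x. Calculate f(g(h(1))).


h(1) = -1
g(-1) = 4
f(4) = -17

-17


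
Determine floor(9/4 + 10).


9/4 = 2.25
2.25 + 10 = 12.25
floor(12.25) = 12

12


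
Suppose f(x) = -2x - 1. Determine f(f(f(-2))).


13


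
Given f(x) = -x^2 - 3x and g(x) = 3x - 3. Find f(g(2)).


g(2) = 3
f(3) = (-1)*(3)^2 - 3*(3) = -18

-18


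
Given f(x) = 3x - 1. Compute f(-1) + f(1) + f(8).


21


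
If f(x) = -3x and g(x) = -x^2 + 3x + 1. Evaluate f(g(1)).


g(1) = 3
f(3) = -9

-9


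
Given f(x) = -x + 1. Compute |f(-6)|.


f(-6) = 7
|7| = 7

7


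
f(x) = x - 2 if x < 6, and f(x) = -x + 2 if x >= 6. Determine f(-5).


-5 satisfies x < 6
f(-5) = -7

-7


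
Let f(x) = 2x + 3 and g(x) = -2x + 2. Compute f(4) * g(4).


f(4) = 11
g(4) = -6
Product = -66

-66


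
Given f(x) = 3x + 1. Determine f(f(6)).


f(6) = 19
f(19) = 58

58


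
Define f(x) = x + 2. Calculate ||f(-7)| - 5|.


f(-7) = -5
|-5| = 5
|5 - 5| = 0

0


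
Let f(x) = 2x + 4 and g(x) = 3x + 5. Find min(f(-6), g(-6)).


-13


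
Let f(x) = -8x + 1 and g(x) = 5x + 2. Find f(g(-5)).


g(-5) = -23
f(-23) = 185

185


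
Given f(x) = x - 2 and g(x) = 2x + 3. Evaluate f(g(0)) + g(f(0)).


f(g(0)) = 1
g(f(0)) = -1
Sum = 0

0


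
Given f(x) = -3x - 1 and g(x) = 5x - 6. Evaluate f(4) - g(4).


f(4) = -13
g(4) = 14
Difference = -27

-27


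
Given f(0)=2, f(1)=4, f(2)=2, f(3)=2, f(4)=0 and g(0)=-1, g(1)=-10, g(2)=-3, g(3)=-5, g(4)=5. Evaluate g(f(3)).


f(3) = 2
g(2) = -3

-3


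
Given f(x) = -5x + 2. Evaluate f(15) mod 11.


f(15) = -73
-73 mod 11 = 4

4


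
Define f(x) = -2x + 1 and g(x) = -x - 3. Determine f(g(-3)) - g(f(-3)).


f(g(-3)) = 1
g(f(-3)) = -10
Difference = 11

11


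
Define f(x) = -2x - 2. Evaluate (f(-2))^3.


f(-2) = 2
(2)^3 = 8

8


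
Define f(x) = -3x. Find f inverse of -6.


Solve -3x = -6
x = (-6) / (-3) = 2

2


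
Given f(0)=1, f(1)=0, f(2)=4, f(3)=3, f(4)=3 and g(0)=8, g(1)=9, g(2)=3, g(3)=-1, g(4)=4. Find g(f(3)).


f(3) = 3
g(3) = -1

-1


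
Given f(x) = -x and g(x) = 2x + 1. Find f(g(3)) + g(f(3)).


f(g(3)) = -7
g(f(3)) = -5
Sum = -12

-12


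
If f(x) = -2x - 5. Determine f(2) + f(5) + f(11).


f(2) = -9
f(5) = -15
f(11) = -27
Sum = -51

-51


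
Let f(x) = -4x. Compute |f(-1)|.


f(-1) = 4
|4| = 4

4


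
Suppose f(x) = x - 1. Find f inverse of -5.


Solve x - 1 = -5
x = (-5 + 1) / 1 = -4

-4


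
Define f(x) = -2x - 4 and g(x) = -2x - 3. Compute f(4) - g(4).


f(4) = -12
g(4) = -11
Difference = -1

-1


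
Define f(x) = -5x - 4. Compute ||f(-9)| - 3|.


f(-9) = 41
|41| = 41
|41 - 3| = 38

38


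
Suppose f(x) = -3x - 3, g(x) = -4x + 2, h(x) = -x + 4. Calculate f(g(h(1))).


h(1) = 3
g(3) = -10
f(-10) = 27

27


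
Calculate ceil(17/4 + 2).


17/4 = 4.25
4.25 + 2 = 6.25
ceil(6.25) = 7

7


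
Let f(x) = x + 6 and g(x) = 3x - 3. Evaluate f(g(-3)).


g(-3) = -12
f(-12) = -6

-6


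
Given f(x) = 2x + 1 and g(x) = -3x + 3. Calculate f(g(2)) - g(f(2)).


f(g(2)) = -5
g(f(2)) = -12
Difference = 7

7


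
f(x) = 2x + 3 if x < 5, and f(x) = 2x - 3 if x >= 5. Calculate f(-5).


-5 satisfies x < 5
f(-5) = -7

-7


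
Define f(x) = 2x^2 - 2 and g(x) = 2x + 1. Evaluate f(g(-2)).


g(-2) = -3
f(-3) = 2*(-3)^2 - 2 = 16

16


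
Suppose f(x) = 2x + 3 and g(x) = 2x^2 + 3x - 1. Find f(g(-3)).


g(-3) = 8
f(8) = 19

19


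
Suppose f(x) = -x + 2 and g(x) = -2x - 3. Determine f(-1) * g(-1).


-3


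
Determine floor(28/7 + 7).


28/7 = 4
4 + 7 = 11
floor(11) = 11

11


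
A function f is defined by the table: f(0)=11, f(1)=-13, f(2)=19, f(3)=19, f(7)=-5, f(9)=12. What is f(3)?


Reading from the table at x = 3

19


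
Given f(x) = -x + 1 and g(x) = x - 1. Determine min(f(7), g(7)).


f(7) = -6
g(7) = 6
min = -6

-6


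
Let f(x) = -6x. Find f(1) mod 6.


f(1) = -6
-6 mod 6 = 0

0


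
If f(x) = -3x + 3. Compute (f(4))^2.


f(4) = -9
(-9)^2 = 81

81


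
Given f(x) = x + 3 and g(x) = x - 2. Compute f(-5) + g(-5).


f(-5) = -2
g(-5) = -7
Sum = -9

-9


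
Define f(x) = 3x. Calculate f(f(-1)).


f(-1) = -3
f(-3) = -9

-9


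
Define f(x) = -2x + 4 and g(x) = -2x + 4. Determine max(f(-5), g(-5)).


f(-5) = 14
g(-5) = 14
max = 14

14


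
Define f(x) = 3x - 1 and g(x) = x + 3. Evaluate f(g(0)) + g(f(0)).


10


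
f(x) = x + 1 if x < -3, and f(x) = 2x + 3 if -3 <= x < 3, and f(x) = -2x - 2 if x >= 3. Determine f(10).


10 satisfies x >= 3
f(10) = -22

-22


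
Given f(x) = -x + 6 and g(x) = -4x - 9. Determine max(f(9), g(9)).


-3


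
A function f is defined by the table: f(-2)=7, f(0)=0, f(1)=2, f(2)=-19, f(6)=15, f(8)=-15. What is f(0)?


0


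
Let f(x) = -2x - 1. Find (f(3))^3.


f(3) = -7
(-7)^3 = -343

-343


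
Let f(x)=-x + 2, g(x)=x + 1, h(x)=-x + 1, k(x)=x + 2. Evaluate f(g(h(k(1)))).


k(1) = 3
h(3) = -2
g(-2) = -1
f(-1) = 3

3


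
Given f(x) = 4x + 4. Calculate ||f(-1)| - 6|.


6


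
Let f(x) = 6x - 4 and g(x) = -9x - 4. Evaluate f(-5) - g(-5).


f(-5) = -34
g(-5) = 41
Difference = -75

-75


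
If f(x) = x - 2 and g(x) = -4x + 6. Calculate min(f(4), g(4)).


f(4) = 2
g(4) = -10
min = -10

-10


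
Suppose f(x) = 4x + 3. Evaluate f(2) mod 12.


f(2) = 11
11 mod 12 = 11

11


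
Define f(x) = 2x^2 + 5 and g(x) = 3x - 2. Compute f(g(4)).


g(4) = 10
f(10) = 2*(10)^2 + 5 = 205

205


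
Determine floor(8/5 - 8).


8/5 = 1.6
1.6 - 8 = -6.4
floor(-6.4) = -7

-7


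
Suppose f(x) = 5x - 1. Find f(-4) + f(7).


f(-4) = -21
f(7) = 34
Sum = 13

13


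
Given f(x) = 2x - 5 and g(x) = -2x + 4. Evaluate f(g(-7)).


g(-7) = 18
f(18) = 31

31


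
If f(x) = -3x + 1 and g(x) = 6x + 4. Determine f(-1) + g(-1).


f(-1) = 4
g(-1) = -2
Sum = 2

2


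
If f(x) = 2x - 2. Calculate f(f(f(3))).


f(3) = 4
f(4) = 6
f(6) = 10

10


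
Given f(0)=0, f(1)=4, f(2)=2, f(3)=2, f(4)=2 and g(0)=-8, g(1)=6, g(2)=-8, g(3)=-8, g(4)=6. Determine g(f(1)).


f(1) = 4
g(4) = 6

6


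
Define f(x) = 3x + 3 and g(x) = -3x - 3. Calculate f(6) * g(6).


-441


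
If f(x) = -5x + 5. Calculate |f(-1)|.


10


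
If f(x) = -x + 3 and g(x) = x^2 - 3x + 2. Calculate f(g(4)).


g(4) = 6
f(6) = -3

-3


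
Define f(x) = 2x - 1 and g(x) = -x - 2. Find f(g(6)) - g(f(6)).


f(g(6)) = -17
g(f(6)) = -13
Difference = -4

-4


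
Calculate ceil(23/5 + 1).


6


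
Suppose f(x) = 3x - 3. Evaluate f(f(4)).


f(4) = 9
f(9) = 24

24


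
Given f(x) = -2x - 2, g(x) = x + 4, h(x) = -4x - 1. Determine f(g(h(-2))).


h(-2) = 7
g(7) = 11
f(11) = -24

-24


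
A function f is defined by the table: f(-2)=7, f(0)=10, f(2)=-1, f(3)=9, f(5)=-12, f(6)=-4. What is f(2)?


Reading from the table at x = 2

-1


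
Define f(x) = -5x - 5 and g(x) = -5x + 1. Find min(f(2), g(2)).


f(2) = -15
g(2) = -9
min = -15

-15


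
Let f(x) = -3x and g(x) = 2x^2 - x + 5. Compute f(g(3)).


g(3) = 20
f(20) = -60

-60


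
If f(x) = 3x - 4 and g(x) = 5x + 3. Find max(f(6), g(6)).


f(6) = 14
g(6) = 33
max = 33

33


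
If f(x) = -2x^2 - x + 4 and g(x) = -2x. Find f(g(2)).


g(2) = -4
f(-4) = (-2)*(-4)^2 - 1*(-4) + 4 = -24

-24


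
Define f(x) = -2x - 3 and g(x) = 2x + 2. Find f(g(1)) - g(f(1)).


-3


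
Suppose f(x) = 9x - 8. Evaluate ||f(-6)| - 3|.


f(-6) = -62
|-62| = 62
|62 - 3| = 59

59


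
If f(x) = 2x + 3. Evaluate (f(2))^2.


f(2) = 7
(7)^2 = 49

49


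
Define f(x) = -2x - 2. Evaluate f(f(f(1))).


f(1) = -4
f(-4) = 6
f(6) = -14

-14


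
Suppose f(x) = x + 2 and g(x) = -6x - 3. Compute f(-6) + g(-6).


f(-6) = -4
g(-6) = 33
Sum = 29

29


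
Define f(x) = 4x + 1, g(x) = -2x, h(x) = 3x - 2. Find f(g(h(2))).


h(2) = 4
g(4) = -8
f(-8) = -31

-31


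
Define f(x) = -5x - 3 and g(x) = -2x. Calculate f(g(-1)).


g(-1) = 2
f(2) = -13

-13


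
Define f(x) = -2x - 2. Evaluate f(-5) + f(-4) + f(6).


0


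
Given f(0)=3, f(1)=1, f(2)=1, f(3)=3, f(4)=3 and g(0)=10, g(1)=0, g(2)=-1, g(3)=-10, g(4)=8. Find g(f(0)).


-10


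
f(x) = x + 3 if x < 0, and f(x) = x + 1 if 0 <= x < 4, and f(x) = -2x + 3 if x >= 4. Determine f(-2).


-2 satisfies x < 0
f(-2) = 1

1


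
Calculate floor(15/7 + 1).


3


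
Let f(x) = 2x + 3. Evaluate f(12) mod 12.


f(12) = 27
27 mod 12 = 3

3


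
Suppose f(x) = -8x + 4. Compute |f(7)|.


52


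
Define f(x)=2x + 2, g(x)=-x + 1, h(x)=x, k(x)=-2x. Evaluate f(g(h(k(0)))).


k(0) = 0
h(0) = 0
g(0) = 1
f(1) = 4

4


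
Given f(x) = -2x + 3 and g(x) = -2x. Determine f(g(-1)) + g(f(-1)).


f(g(-1)) = -1
g(f(-1)) = -10
Sum = -11

-11


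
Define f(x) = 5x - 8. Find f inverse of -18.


Solve 5x - 8 = -18
x = (-18 + 8) / 5 = -2

-2


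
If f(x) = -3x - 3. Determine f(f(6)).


f(6) = -21
f(-21) = 60

60


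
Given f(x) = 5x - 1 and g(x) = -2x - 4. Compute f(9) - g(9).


f(9) = 44
g(9) = -22
Difference = 66

66


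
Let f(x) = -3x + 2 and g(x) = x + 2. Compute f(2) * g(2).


f(2) = -4
g(2) = 4
Product = -16

-16


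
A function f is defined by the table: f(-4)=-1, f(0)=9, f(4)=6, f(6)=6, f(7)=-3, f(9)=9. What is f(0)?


Reading from the table at x = 0

9


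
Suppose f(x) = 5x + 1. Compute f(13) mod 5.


f(13) = 66
66 mod 5 = 1

1


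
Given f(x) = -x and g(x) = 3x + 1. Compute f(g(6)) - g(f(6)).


f(g(6)) = -19
g(f(6)) = -17
Difference = -2

-2


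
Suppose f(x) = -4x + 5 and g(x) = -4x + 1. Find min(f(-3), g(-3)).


13


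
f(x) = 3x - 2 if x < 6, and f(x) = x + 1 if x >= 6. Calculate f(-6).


-6 satisfies x < 6
f(-6) = -20

-20


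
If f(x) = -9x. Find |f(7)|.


f(7) = -63
|-63| = 63

63


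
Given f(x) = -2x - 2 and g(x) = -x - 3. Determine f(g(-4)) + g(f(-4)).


f(g(-4)) = -4
g(f(-4)) = -9
Sum = -13

-13


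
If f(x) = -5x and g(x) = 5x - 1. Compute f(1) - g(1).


f(1) = -5
g(1) = 4
Difference = -9

-9


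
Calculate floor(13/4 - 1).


2


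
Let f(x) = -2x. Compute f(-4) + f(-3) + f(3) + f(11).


-14


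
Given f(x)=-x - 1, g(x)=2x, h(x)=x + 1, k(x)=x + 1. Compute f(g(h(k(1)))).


k(1) = 2
h(2) = 3
g(3) = 6
f(6) = -7

-7


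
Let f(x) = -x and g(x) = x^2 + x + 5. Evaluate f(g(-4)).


g(-4) = 17
f(17) = -17

-17


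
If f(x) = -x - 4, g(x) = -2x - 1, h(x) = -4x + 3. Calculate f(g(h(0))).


3


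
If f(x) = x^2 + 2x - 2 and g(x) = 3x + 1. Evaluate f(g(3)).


g(3) = 10
f(10) = 1*(10)^2 + 2*(10) - 2 = 118

118


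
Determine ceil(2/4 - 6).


2/4 = 0.5
0.5 - 6 = -5.5
ceil(-5.5) = -5

-5


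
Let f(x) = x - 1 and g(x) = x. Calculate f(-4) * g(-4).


f(-4) = -5
g(-4) = -4
Product = 20

20


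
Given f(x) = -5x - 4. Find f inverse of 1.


Solve -5x - 4 = 1
x = (1 + 4) / (-5) = -1

-1


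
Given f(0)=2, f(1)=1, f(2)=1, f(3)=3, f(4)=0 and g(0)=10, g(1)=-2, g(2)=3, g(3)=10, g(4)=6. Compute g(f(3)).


f(3) = 3
g(3) = 10

10


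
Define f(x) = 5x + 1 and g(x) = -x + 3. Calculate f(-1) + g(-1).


f(-1) = -4
g(-1) = 4
Sum = 0

0


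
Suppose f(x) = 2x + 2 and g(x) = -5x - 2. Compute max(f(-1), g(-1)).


f(-1) = 0
g(-1) = 3
max = 3

3


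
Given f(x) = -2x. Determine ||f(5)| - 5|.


f(5) = -10
|-10| = 10
|10 - 5| = 5

5


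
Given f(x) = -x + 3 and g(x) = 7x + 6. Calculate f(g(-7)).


g(-7) = -43
f(-43) = 46

46


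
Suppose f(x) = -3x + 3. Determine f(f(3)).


f(3) = -6
f(-6) = 21

21


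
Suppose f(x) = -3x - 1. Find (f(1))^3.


f(1) = -4
(-4)^3 = -64

-64


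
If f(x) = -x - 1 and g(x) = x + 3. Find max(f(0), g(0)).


f(0) = -1
g(0) = 3
max = 3

3


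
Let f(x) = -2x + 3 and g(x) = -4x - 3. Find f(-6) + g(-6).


f(-6) = 15
g(-6) = 21
Sum = 36

36


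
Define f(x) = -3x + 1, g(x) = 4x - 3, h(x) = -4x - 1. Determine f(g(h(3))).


h(3) = -13
g(-13) = -55
f(-55) = 166

166


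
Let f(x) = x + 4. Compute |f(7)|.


f(7) = 11
|11| = 11

11


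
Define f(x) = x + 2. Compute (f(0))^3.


f(0) = 2
(2)^3 = 8

8


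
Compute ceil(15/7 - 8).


-5


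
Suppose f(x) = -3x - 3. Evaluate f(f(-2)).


-12


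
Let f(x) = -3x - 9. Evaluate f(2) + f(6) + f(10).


f(2) = -15
f(6) = -27
f(10) = -39
Sum = -81

-81


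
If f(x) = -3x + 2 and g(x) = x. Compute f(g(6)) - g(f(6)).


0


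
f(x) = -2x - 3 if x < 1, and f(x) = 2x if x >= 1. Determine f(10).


10 satisfies x >= 1
f(10) = 20

20


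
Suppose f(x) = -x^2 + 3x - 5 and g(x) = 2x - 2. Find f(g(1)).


g(1) = 0
f(0) = (-1)*(0)^2 + 3*(0) - 5 = -5

-5


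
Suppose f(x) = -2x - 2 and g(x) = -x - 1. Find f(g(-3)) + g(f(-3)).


f(g(-3)) = -6
g(f(-3)) = -5
Sum = -11

-11


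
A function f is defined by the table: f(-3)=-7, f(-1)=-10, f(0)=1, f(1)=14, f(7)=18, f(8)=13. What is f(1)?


Reading from the table at x = 1

14


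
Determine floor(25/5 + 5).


10


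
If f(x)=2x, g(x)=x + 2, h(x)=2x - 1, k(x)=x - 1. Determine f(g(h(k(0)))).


-2


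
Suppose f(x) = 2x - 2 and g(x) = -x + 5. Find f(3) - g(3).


f(3) = 4
g(3) = 2
Difference = 2

2


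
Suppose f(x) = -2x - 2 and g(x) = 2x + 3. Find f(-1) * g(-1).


f(-1) = 0
g(-1) = 1
Product = 0

0


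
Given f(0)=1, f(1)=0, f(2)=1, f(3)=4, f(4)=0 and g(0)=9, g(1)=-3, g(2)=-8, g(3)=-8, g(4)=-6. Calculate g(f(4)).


9


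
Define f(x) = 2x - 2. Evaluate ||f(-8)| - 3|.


f(-8) = -18
|-18| = 18
|18 - 3| = 15

15


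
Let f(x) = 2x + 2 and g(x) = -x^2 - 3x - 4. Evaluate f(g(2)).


g(2) = -14
f(-14) = -26

-26


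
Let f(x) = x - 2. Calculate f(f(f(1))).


f(1) = -1
f(-1) = -3
f(-3) = -5

-5


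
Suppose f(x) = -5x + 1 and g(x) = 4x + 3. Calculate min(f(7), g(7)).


f(7) = -34
g(7) = 31
min = -34

-34


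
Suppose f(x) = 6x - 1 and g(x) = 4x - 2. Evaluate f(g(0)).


g(0) = -2
f(-2) = -13

-13


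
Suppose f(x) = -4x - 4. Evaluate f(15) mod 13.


f(15) = -64
-64 mod 13 = 1

1


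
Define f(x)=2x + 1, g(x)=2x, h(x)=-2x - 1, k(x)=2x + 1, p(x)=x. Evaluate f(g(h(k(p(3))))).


-59


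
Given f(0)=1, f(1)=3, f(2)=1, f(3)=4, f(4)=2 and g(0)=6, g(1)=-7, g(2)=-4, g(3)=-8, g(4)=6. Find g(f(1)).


-8


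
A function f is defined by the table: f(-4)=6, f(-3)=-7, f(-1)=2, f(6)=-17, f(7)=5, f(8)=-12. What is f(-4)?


6


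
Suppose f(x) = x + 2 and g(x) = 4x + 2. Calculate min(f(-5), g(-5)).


f(-5) = -3
g(-5) = -18
min = -18

-18


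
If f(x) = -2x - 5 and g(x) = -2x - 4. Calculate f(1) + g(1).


f(1) = -7
g(1) = -6
Sum = -13

-13


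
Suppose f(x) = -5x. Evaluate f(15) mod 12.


9


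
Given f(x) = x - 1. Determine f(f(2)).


f(2) = 1
f(1) = 0

0


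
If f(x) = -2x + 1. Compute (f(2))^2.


f(2) = -3
(-3)^2 = 9

9


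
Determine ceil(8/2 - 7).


-3


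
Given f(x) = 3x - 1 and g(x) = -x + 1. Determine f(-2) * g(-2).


f(-2) = -7
g(-2) = 3
Product = -21

-21


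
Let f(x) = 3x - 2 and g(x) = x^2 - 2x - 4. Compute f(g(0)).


g(0) = -4
f(-4) = -14

-14


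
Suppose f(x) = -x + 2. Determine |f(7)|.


f(7) = -5
|-5| = 5

5


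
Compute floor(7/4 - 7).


7/4 = 1.75
1.75 - 7 = -5.25
floor(-5.25) = -6

-6


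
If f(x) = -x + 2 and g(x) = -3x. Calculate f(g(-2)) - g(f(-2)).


f(g(-2)) = -4
g(f(-2)) = -12
Difference = 8

8


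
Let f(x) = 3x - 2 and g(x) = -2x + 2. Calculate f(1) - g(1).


f(1) = 1
g(1) = 0
Difference = 1

1


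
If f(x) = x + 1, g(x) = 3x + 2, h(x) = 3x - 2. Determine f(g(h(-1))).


h(-1) = -5
g(-5) = -13
f(-13) = -12

-12
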